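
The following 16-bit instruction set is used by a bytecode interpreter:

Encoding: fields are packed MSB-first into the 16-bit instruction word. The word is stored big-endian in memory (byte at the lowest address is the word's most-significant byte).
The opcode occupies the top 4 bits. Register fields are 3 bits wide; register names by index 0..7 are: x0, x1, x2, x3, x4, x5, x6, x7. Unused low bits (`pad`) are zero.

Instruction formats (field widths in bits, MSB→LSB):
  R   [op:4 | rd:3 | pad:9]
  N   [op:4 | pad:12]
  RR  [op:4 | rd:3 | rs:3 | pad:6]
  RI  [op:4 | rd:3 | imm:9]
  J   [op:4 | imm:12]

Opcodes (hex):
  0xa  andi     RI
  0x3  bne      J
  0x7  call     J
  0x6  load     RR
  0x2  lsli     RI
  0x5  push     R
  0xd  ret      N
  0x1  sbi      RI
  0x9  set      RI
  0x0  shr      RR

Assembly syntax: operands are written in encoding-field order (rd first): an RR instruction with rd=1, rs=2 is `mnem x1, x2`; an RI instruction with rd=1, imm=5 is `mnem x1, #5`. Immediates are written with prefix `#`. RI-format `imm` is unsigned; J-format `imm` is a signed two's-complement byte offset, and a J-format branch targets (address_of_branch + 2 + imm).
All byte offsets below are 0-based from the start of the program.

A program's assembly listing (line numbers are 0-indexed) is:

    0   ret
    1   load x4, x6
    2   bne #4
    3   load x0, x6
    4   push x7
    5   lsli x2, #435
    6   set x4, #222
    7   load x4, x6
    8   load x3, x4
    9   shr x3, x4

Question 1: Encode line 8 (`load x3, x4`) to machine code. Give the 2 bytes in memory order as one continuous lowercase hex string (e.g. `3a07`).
line 8 (load): pack op=0x6:4|rd=3:3|rs=4:3|pad=0:6 = 0x6700; big→ 67 00

6700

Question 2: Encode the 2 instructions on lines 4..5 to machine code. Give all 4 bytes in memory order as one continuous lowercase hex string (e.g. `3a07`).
5e0025b3

L4: push op=0x5:4|rd=7:3|pad=0:9 ⇒ 0x5e00 ⇒ big 5e 00
L5: lsli op=0x2:4|rd=2:3|imm=435:9 ⇒ 0x25b3 ⇒ big 25 b3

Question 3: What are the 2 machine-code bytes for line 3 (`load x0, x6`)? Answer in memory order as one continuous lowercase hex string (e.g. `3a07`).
6180

line 3 (load): pack op=0x6:4|rd=0:3|rs=6:3|pad=0:6 = 0x6180; big→ 61 80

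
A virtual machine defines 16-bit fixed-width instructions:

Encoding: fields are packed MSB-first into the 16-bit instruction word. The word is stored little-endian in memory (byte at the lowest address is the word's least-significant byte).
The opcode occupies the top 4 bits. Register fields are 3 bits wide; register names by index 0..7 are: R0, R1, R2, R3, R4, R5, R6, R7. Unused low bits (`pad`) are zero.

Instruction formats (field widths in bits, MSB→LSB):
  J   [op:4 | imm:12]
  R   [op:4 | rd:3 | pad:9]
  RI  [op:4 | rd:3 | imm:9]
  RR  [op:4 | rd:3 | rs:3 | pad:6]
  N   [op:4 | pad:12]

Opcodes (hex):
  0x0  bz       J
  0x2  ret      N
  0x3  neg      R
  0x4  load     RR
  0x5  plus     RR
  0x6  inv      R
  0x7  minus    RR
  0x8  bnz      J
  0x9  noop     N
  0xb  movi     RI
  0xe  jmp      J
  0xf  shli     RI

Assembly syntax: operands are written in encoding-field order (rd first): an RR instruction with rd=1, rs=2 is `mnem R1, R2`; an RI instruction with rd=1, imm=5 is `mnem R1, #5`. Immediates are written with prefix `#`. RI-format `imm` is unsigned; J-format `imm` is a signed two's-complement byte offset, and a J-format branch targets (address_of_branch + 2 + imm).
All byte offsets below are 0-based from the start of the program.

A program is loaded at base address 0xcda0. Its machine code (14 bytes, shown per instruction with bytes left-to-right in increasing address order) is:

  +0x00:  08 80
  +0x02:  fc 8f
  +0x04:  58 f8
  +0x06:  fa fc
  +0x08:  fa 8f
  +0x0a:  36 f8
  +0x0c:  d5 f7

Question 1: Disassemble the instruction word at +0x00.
+0x00: 08 80 ⇒ word 0x8008 (little)
  opcode bits[15:12]=0x8: bnz/J
  imm: (w>>0)&0xfff=0x8 → #8

bnz #8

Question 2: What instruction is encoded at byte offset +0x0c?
shli R3, #469

off 0x0c: read d5 f7 as little → 0xf7d5
  top 4b → 0xf → shli [RI]
  rd: (w>>9)&0x7=0x3 → R3
  imm: (w>>0)&0x1ff=0x1d5 → #469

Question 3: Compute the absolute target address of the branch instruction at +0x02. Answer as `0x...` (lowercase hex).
0xcda0

@+02  little-endian(fc 8f) = 0x8ffc
  op=0x8ffc>>12=0x8 ⇒ bnz (J)
  imm@[11:0]=0xffc (s12→-4) ⇒ #-4
  target = base 0xcda0 + off 0x02 + 2 + imm -4 = 0xcda0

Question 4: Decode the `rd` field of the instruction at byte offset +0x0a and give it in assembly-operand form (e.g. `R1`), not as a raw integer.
R4

@+0a  little-endian(36 f8) = 0xf836
  op=0xf836>>12=0xf ⇒ shli (RI)
  rd: (w>>9)&0x7=0x4 → R4
  imm: (w>>0)&0x1ff=0x36 → #54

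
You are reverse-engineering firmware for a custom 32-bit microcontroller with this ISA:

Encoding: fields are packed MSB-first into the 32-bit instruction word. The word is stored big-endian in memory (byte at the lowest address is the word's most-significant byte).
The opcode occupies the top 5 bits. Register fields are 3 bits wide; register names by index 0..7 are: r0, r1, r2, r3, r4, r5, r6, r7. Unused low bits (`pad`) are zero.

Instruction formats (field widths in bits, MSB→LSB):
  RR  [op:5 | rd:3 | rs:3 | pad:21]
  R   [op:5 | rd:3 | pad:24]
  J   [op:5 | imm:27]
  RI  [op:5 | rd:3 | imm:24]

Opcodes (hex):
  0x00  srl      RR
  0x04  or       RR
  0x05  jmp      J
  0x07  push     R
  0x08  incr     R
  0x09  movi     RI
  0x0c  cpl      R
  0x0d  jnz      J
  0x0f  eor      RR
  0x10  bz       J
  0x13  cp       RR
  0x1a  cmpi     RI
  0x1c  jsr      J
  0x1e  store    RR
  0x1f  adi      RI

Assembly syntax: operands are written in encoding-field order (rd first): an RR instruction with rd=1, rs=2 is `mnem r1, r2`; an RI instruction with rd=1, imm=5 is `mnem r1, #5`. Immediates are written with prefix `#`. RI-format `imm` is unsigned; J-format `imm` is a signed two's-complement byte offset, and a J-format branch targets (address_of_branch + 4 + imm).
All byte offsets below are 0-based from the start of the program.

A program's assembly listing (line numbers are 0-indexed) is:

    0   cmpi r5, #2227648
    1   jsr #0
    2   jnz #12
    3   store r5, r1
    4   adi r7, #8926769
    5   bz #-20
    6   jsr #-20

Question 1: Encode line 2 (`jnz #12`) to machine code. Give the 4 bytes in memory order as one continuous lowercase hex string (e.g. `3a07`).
6800000c

line 2 (jnz): pack op=0xd:5|imm=12:27 = 0x6800000c; big→ 68 00 00 0c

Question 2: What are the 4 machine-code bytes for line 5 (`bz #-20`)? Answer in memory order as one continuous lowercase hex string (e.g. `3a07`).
line 5 (bz): pack op=0x10:5|imm=-20:27 = 0x87ffffec; big→ 87 ff ff ec

87ffffec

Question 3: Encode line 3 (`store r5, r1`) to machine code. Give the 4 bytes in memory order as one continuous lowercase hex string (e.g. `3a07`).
f5200000

line 3 (store): pack op=0x1e:5|rd=5:3|rs=1:3|pad=0:21 = 0xf5200000; big→ f5 20 00 00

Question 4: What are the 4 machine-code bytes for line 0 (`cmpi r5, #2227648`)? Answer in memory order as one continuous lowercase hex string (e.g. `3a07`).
d521fdc0

L0: cmpi op=0x1a:5|rd=5:3|imm=2227648:24 ⇒ 0xd521fdc0 ⇒ big d5 21 fd c0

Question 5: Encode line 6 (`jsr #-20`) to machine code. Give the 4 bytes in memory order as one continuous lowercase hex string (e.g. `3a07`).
line 6 (jsr): pack op=0x1c:5|imm=-20:27 = 0xe7ffffec; big→ e7 ff ff ec

e7ffffec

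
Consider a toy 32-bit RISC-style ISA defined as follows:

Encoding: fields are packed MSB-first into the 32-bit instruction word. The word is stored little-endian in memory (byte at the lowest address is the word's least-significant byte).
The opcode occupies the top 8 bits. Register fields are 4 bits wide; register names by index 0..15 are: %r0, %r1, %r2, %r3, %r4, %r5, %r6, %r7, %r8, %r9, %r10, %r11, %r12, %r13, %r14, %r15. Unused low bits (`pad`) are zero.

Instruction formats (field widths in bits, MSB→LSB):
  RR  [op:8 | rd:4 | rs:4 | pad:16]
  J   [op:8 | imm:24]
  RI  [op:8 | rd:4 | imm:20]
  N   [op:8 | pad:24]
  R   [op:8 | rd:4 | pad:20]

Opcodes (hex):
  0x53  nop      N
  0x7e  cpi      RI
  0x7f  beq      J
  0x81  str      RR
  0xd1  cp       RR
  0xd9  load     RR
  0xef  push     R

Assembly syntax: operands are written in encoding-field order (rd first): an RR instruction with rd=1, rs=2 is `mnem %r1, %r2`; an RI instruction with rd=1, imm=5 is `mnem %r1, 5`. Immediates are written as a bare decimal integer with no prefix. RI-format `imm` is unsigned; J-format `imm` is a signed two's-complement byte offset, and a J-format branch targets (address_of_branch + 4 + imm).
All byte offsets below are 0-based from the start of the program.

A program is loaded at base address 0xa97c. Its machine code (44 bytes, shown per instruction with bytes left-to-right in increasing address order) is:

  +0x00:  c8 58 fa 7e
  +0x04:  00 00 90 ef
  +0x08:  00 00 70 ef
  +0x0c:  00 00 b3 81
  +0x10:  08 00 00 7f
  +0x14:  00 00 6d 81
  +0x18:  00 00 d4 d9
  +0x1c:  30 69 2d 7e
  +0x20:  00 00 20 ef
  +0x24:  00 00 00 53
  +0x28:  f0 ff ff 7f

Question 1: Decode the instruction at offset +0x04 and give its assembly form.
push %r9

[04] 00 00 90 ef → 0xef900000
  opcode bits[31:24]=0xef: push/R
  rd@[23:20]=0x9 ⇒ %r9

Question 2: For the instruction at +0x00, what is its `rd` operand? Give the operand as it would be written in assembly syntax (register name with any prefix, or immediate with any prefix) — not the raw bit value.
%r15

off 0x00: read c8 58 fa 7e as little → 0x7efa58c8
  op=0x7efa58c8>>24=0x7e ⇒ cpi (RI)
  rd@[23:20]=0xf ⇒ %r15
  imm@[19:0]=0xa58c8 ⇒ 678088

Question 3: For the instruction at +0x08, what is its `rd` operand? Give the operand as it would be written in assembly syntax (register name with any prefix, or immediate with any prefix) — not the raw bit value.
%r7

+0x08: 00 00 70 ef ⇒ word 0xef700000 (little)
  top 8b → 0xef → push [R]
  rd: (w>>20)&0xf=0x7 → %r7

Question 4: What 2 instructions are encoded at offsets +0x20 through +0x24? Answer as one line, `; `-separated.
push %r2; nop

[20] 00 00 20 ef → 0xef200000
  op=0xef200000>>24=0xef ⇒ push (R)
  [23:20] rd=2 = %r2
[24] 00 00 00 53 → 0x53000000
  op=0x53000000>>24=0x53 ⇒ nop (N)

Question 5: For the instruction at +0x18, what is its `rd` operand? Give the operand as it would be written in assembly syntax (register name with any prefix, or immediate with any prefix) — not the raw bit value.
@+18  little-endian(00 00 d4 d9) = 0xd9d40000
  opcode bits[31:24]=0xd9: load/RR
  [23:20] rd=13 = %r13
  [19:16] rs=4 = %r4

%r13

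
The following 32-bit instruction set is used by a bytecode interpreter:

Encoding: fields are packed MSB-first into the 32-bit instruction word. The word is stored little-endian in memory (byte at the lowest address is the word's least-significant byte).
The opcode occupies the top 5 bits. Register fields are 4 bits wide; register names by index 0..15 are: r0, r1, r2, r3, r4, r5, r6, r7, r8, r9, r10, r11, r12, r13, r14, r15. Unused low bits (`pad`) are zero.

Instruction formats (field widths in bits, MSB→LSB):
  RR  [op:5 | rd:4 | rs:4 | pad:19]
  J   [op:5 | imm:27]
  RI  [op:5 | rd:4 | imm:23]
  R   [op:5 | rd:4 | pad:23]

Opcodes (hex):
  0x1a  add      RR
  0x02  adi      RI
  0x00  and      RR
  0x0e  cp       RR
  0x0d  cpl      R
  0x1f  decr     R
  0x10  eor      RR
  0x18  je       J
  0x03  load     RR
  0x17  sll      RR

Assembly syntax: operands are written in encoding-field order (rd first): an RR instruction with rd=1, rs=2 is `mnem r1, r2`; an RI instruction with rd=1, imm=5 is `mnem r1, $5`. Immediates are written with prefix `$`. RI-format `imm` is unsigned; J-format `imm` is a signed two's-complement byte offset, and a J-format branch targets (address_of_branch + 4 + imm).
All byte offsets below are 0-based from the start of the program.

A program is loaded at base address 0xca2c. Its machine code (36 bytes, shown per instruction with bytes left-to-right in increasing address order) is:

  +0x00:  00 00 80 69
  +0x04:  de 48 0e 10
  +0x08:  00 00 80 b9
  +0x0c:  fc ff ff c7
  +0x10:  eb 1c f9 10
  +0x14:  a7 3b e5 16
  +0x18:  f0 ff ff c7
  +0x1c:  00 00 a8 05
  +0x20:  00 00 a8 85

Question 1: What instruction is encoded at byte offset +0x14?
adi r13, $6634407

@+14  little-endian(a7 3b e5 16) = 0x16e53ba7
  opcode bits[31:27]=0x2: adi/RI
  [26:23] rd=13 = r13
  [22:0] imm=6634407 = $6634407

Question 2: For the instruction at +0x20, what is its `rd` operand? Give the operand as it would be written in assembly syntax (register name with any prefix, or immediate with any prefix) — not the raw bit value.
r11

+0x20: 00 00 a8 85 ⇒ word 0x85a80000 (little)
  op=0x85a80000>>27=0x10 ⇒ eor (RR)
  rd: (w>>23)&0xf=0xb → r11
  rs: (w>>19)&0xf=0x5 → r5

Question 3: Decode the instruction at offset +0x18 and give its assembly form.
+0x18: f0 ff ff c7 ⇒ word 0xc7fffff0 (little)
  top 5b → 0x18 → je [J]
  imm@[26:0]=0x7fffff0 (s27→-16) ⇒ $-16

je $-16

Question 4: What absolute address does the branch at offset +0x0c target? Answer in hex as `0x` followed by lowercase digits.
[0c] fc ff ff c7 → 0xc7fffffc
  op=0xc7fffffc>>27=0x18 ⇒ je (J)
  [26:0] imm=134217724 (s27→-4) = $-4
  target = base 0xca2c + off 0x0c + 4 + imm -4 = 0xca38

0xca38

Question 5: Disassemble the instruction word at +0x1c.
off 0x1c: read 00 00 a8 05 as little → 0x05a80000
  op=0x05a80000>>27=0x0 ⇒ and (RR)
  rd@[26:23]=0xb ⇒ r11
  rs@[22:19]=0x5 ⇒ r5

and r11, r5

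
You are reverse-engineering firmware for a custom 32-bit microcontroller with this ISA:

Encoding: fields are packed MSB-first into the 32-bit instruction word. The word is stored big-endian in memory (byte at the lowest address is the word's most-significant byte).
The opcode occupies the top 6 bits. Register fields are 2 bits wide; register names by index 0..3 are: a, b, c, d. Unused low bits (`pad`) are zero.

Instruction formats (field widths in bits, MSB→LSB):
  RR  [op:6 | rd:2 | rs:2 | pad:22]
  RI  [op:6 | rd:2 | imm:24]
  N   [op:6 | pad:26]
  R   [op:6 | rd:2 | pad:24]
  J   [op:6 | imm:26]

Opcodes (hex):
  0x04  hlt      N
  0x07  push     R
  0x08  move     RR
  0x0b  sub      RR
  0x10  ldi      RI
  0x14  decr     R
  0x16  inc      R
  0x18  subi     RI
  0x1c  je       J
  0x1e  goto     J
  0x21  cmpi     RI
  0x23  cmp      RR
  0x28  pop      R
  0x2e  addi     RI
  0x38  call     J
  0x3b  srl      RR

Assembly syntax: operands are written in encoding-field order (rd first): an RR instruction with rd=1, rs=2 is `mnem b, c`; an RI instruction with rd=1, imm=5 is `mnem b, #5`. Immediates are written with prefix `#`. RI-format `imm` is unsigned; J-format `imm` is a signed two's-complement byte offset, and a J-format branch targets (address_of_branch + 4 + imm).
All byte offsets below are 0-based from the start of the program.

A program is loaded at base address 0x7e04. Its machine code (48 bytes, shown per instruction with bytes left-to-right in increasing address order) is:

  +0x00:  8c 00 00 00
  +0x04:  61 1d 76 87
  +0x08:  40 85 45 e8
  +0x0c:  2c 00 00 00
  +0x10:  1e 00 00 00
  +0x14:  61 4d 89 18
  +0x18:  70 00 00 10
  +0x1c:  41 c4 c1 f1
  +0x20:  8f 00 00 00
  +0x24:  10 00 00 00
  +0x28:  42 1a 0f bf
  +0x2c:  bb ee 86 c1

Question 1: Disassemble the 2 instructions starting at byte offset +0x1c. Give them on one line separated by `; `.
ldi b, #12894705; cmp d, a

off 0x1c: read 41 c4 c1 f1 as big → 0x41c4c1f1
  op=0x41c4c1f1>>26=0x10 ⇒ ldi (RI)
  rd@[25:24]=0x1 ⇒ b
  imm@[23:0]=0xc4c1f1 ⇒ #12894705
off 0x20: read 8f 00 00 00 as big → 0x8f000000
  op=0x8f000000>>26=0x23 ⇒ cmp (RR)
  rd@[25:24]=0x3 ⇒ d
  rs@[23:22]=0x0 ⇒ a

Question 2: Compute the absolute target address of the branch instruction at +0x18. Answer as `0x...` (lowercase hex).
off 0x18: read 70 00 00 10 as big → 0x70000010
  op=0x70000010>>26=0x1c ⇒ je (J)
  [25:0] imm=16 = #16
  target = base 0x7e04 + off 0x18 + 4 + imm 16 = 0x7e30

0x7e30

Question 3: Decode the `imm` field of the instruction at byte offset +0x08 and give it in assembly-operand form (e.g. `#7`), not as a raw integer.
@+08  big-endian(40 85 45 e8) = 0x408545e8
  top 6b → 0x10 → ldi [RI]
  rd@[25:24]=0x0 ⇒ a
  imm@[23:0]=0x8545e8 ⇒ #8734184

#8734184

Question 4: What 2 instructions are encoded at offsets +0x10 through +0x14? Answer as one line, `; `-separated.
@+10  big-endian(1e 00 00 00) = 0x1e000000
  op=0x1e000000>>26=0x7 ⇒ push (R)
  [25:24] rd=2 = c
@+14  big-endian(61 4d 89 18) = 0x614d8918
  op=0x614d8918>>26=0x18 ⇒ subi (RI)
  [25:24] rd=1 = b
  [23:0] imm=5081368 = #5081368

push c; subi b, #5081368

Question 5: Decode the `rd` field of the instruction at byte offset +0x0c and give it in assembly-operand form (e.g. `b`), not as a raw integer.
off 0x0c: read 2c 00 00 00 as big → 0x2c000000
  top 6b → 0xb → sub [RR]
  rd: (w>>24)&0x3=0x0 → a
  rs: (w>>22)&0x3=0x0 → a

a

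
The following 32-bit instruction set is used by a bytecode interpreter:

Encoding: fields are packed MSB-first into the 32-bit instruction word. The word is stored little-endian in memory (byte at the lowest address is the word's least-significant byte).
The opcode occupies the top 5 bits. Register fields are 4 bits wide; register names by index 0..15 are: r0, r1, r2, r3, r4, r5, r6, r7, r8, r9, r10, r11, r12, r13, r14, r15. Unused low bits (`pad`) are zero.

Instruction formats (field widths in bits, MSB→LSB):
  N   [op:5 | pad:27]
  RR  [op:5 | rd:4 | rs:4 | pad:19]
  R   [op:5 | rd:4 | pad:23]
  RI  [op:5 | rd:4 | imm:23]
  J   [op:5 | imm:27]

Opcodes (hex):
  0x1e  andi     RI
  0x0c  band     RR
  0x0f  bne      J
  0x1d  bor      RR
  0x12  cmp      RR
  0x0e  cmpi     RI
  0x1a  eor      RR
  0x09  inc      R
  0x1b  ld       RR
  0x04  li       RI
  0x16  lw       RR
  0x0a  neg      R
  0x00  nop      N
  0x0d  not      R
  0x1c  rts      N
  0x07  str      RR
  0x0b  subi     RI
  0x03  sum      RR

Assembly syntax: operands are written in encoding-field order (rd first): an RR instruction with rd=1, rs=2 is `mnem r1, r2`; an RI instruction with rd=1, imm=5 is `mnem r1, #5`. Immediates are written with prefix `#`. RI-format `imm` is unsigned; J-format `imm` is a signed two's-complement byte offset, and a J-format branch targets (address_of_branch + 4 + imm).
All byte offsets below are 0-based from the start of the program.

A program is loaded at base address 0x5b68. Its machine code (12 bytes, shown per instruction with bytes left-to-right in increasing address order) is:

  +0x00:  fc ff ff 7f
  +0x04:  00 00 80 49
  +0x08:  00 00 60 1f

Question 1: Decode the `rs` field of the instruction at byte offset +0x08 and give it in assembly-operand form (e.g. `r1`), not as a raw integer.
r12

off 0x08: read 00 00 60 1f as little → 0x1f600000
  opcode bits[31:27]=0x3: sum/RR
  rd@[26:23]=0xe ⇒ r14
  rs@[22:19]=0xc ⇒ r12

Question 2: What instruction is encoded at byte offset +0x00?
bne #-4

@+00  little-endian(fc ff ff 7f) = 0x7ffffffc
  op=0x7ffffffc>>27=0xf ⇒ bne (J)
  imm: (w>>0)&0x7ffffff=0x7fffffc (s27→-4) → #-4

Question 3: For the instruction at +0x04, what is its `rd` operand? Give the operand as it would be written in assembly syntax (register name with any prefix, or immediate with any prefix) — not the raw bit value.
[04] 00 00 80 49 → 0x49800000
  top 5b → 0x9 → inc [R]
  rd@[26:23]=0x3 ⇒ r3

r3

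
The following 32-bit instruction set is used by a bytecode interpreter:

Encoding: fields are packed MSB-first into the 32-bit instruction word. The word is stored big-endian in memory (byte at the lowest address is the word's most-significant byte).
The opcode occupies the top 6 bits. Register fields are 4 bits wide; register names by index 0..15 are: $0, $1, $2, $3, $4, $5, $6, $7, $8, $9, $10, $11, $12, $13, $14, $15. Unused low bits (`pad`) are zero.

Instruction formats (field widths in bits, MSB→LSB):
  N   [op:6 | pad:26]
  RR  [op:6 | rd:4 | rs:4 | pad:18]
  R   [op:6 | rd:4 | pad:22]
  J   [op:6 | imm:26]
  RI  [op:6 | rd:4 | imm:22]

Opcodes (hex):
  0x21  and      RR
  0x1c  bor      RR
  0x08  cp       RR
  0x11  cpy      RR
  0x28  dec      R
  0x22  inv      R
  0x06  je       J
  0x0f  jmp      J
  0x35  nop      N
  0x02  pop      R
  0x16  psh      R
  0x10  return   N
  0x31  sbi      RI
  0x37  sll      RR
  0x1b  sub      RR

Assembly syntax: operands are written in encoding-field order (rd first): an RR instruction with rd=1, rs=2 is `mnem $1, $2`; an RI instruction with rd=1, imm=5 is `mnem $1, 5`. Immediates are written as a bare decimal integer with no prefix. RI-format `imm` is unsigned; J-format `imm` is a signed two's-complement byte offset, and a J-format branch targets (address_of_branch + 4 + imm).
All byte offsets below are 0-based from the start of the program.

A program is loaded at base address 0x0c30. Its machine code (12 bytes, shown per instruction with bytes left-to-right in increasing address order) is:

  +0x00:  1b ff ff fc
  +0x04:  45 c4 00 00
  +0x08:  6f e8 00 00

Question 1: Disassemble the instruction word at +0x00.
je -4

[00] 1b ff ff fc → 0x1bfffffc
  top 6b → 0x6 → je [J]
  imm: (w>>0)&0x3ffffff=0x3fffffc (s26→-4) → -4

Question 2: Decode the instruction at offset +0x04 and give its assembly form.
off 0x04: read 45 c4 00 00 as big → 0x45c40000
  op=0x45c40000>>26=0x11 ⇒ cpy (RR)
  [25:22] rd=7 = $7
  [21:18] rs=1 = $1

cpy $7, $1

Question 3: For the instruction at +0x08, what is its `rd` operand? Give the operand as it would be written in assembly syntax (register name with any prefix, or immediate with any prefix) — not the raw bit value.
+0x08: 6f e8 00 00 ⇒ word 0x6fe80000 (big)
  opcode bits[31:26]=0x1b: sub/RR
  [25:22] rd=15 = $15
  [21:18] rs=10 = $10

$15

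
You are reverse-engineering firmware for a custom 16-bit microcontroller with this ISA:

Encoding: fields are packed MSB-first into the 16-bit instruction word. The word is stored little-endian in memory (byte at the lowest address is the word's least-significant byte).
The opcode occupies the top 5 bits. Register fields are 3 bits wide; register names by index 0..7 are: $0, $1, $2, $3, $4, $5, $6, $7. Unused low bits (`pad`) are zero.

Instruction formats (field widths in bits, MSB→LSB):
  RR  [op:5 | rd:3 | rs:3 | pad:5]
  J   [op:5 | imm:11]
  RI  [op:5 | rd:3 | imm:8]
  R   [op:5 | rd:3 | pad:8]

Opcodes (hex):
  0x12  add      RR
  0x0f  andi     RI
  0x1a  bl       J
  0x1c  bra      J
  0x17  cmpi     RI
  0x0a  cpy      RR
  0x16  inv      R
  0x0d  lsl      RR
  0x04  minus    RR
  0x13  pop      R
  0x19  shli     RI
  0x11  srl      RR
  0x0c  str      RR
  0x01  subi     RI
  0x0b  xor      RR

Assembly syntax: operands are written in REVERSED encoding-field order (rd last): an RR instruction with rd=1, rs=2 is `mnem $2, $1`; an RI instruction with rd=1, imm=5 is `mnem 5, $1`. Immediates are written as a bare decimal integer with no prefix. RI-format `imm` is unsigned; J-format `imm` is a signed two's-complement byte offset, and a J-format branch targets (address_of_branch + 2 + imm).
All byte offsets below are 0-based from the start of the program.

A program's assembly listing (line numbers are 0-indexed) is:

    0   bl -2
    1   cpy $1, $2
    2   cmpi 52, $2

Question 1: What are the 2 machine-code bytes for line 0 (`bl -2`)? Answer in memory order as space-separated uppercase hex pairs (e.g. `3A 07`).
L0: bl op=0x1a:5|imm=-2:11 ⇒ 0xd7fe ⇒ little fe d7

FE D7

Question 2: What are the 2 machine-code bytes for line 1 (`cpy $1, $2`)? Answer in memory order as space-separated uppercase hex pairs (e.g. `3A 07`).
20 52

L1: cpy op=0xa:5|rd=2:3|rs=1:3|pad=0:5 ⇒ 0x5220 ⇒ little 20 52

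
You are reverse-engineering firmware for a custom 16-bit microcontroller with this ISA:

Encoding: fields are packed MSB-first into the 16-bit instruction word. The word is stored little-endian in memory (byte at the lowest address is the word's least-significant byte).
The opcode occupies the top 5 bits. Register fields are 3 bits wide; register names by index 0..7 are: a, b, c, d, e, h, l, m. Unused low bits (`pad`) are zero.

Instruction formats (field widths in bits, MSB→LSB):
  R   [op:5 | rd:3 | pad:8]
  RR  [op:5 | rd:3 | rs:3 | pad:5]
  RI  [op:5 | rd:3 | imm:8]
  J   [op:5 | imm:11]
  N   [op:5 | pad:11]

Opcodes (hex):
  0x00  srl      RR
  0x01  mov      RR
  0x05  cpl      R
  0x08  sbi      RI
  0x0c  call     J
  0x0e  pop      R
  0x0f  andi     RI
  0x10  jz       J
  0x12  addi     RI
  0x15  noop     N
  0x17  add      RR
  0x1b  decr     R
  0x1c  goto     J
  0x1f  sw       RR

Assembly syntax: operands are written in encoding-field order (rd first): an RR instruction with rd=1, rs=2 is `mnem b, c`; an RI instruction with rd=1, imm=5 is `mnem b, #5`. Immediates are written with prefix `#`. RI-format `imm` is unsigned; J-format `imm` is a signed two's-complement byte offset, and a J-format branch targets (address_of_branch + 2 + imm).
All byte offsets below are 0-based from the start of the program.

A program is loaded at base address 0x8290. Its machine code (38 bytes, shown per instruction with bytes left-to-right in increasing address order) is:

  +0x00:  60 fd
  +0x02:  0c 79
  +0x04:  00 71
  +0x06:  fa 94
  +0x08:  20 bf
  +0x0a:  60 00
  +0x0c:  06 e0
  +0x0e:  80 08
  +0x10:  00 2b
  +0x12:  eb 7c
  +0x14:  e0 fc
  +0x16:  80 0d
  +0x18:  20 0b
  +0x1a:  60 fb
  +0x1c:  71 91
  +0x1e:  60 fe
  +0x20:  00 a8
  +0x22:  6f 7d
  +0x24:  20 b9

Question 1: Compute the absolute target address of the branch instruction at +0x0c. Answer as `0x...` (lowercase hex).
+0x0c: 06 e0 ⇒ word 0xe006 (little)
  opcode bits[15:11]=0x1c: goto/J
  imm@[10:0]=0x6 ⇒ #6
  target = base 0x8290 + off 0x0c + 2 + imm 6 = 0x82a4

0x82a4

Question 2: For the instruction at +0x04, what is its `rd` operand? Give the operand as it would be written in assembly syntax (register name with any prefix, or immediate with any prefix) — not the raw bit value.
[04] 00 71 → 0x7100
  opcode bits[15:11]=0xe: pop/R
  rd@[10:8]=0x1 ⇒ b

b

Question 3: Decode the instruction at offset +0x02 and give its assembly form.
andi b, #12

@+02  little-endian(0c 79) = 0x790c
  top 5b → 0xf → andi [RI]
  rd: (w>>8)&0x7=0x1 → b
  imm: (w>>0)&0xff=0xc → #12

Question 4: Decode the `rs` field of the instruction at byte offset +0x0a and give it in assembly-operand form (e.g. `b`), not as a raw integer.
off 0x0a: read 60 00 as little → 0x0060
  op=0x0060>>11=0x0 ⇒ srl (RR)
  rd@[10:8]=0x0 ⇒ a
  rs@[7:5]=0x3 ⇒ d

d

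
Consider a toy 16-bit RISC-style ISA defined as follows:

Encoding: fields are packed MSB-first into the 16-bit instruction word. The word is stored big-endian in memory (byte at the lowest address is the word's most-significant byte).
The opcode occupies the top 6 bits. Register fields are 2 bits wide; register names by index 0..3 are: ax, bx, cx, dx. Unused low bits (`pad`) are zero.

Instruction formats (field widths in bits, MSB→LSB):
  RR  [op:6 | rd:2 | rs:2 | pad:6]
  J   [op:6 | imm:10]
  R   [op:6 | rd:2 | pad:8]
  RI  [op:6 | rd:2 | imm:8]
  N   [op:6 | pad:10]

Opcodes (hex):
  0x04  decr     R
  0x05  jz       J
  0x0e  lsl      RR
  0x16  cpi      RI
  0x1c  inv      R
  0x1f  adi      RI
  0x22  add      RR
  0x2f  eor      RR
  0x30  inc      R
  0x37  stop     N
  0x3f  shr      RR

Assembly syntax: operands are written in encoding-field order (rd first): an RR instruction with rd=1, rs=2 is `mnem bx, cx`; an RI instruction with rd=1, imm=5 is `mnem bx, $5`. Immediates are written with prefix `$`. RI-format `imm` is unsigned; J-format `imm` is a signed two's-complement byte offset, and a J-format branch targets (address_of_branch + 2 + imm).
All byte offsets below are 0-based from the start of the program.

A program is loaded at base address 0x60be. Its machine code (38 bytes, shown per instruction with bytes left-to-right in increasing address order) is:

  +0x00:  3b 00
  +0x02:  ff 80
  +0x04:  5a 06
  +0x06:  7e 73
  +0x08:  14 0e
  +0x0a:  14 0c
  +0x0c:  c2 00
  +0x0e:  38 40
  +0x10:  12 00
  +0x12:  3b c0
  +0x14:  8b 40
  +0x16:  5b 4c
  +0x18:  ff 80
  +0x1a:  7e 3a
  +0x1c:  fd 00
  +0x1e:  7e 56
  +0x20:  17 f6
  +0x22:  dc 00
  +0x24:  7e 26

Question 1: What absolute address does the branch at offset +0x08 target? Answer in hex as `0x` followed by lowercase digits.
off 0x08: read 14 0e as big → 0x140e
  top 6b → 0x5 → jz [J]
  imm@[9:0]=0xe ⇒ $14
  target = base 0x60be + off 0x08 + 2 + imm 14 = 0x60d6

0x60d6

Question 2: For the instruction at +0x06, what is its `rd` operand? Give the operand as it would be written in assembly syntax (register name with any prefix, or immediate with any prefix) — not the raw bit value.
cx

[06] 7e 73 → 0x7e73
  top 6b → 0x1f → adi [RI]
  rd: (w>>8)&0x3=0x2 → cx
  imm: (w>>0)&0xff=0x73 → $115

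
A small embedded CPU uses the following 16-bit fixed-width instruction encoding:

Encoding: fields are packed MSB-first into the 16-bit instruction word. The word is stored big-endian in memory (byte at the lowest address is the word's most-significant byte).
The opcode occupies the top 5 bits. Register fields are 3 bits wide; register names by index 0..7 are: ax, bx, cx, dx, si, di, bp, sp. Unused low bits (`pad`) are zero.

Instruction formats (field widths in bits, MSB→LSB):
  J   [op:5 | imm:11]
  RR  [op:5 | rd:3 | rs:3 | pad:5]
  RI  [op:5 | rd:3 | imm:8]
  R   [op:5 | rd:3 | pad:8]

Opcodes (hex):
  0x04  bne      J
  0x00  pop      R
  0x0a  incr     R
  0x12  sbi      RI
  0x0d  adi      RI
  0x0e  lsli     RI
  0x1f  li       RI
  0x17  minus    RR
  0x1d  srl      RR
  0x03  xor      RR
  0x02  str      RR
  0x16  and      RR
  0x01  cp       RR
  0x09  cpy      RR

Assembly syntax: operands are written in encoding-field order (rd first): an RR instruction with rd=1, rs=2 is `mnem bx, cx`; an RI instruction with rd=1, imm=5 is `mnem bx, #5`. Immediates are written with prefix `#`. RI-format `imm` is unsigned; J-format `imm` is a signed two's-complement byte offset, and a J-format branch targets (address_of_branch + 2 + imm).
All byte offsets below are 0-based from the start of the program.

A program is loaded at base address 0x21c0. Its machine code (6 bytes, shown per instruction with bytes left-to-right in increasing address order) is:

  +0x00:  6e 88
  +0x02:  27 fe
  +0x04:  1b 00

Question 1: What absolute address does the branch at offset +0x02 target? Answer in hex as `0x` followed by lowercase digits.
[02] 27 fe → 0x27fe
  top 5b → 0x4 → bne [J]
  imm@[10:0]=0x7fe (s11→-2) ⇒ #-2
  target = base 0x21c0 + off 0x02 + 2 + imm -2 = 0x21c2

0x21c2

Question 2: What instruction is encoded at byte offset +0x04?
xor dx, ax

@+04  big-endian(1b 00) = 0x1b00
  opcode bits[15:11]=0x3: xor/RR
  rd: (w>>8)&0x7=0x3 → dx
  rs: (w>>5)&0x7=0x0 → ax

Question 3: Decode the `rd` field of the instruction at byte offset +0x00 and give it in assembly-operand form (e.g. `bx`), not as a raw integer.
off 0x00: read 6e 88 as big → 0x6e88
  top 5b → 0xd → adi [RI]
  [10:8] rd=6 = bp
  [7:0] imm=136 = #136

bp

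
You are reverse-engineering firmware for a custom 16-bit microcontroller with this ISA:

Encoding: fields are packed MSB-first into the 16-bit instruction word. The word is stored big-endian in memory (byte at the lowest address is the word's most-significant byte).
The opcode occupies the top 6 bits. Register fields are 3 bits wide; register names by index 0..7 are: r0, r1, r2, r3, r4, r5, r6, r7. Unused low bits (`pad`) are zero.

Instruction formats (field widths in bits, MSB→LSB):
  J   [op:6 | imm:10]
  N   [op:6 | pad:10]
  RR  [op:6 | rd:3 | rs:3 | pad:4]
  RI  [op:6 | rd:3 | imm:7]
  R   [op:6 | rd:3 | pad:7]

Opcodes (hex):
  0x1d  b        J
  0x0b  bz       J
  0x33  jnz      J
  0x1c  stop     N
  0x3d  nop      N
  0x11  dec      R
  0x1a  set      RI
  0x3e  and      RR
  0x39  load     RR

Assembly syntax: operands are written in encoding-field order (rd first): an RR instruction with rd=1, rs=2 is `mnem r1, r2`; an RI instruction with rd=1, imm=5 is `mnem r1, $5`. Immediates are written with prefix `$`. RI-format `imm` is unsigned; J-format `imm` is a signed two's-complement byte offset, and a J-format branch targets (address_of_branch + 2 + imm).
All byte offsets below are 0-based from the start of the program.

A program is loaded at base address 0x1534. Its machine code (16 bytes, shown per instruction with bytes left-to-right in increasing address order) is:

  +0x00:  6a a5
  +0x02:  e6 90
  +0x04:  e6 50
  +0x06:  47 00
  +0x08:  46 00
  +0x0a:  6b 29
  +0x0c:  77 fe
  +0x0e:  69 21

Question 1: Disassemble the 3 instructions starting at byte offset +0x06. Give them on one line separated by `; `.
off 0x06: read 47 00 as big → 0x4700
  op=0x4700>>10=0x11 ⇒ dec (R)
  rd@[9:7]=0x6 ⇒ r6
off 0x08: read 46 00 as big → 0x4600
  op=0x4600>>10=0x11 ⇒ dec (R)
  rd@[9:7]=0x4 ⇒ r4
off 0x0a: read 6b 29 as big → 0x6b29
  op=0x6b29>>10=0x1a ⇒ set (RI)
  rd@[9:7]=0x6 ⇒ r6
  imm@[6:0]=0x29 ⇒ $41

dec r6; dec r4; set r6, $41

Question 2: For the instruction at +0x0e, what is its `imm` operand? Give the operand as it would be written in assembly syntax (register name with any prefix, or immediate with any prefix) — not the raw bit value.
+0x0e: 69 21 ⇒ word 0x6921 (big)
  op=0x6921>>10=0x1a ⇒ set (RI)
  rd@[9:7]=0x2 ⇒ r2
  imm@[6:0]=0x21 ⇒ $33

$33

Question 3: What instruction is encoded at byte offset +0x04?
load r4, r5

+0x04: e6 50 ⇒ word 0xe650 (big)
  op=0xe650>>10=0x39 ⇒ load (RR)
  rd: (w>>7)&0x7=0x4 → r4
  rs: (w>>4)&0x7=0x5 → r5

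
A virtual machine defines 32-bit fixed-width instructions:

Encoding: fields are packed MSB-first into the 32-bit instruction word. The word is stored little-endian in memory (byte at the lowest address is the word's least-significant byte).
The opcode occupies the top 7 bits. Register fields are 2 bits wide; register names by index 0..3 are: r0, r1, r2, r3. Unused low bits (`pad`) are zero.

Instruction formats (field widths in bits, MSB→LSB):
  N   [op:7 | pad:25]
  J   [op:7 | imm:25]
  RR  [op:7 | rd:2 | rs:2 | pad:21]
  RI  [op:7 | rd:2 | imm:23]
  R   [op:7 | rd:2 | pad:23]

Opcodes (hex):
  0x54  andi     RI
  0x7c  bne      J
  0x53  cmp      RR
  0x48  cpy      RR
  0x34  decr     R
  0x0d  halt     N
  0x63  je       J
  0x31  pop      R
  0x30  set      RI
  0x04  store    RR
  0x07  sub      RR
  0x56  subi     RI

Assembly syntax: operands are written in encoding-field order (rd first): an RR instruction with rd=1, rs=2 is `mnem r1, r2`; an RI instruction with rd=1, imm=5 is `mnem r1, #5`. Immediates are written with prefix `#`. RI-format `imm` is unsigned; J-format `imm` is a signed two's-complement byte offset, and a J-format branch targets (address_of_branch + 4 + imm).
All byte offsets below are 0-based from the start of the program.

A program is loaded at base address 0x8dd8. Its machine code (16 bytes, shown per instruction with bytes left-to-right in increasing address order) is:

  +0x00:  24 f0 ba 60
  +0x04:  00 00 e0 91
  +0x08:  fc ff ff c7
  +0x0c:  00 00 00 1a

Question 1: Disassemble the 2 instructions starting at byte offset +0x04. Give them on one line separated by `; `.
cpy r3, r3; je #-4

off 0x04: read 00 00 e0 91 as little → 0x91e00000
  top 7b → 0x48 → cpy [RR]
  rd@[24:23]=0x3 ⇒ r3
  rs@[22:21]=0x3 ⇒ r3
off 0x08: read fc ff ff c7 as little → 0xc7fffffc
  top 7b → 0x63 → je [J]
  imm@[24:0]=0x1fffffc (s25→-4) ⇒ #-4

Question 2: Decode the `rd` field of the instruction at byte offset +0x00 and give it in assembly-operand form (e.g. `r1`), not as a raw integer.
r1

off 0x00: read 24 f0 ba 60 as little → 0x60baf024
  op=0x60baf024>>25=0x30 ⇒ set (RI)
  [24:23] rd=1 = r1
  [22:0] imm=3862564 = #3862564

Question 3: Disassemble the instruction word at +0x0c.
[0c] 00 00 00 1a → 0x1a000000
  top 7b → 0xd → halt [N]

halt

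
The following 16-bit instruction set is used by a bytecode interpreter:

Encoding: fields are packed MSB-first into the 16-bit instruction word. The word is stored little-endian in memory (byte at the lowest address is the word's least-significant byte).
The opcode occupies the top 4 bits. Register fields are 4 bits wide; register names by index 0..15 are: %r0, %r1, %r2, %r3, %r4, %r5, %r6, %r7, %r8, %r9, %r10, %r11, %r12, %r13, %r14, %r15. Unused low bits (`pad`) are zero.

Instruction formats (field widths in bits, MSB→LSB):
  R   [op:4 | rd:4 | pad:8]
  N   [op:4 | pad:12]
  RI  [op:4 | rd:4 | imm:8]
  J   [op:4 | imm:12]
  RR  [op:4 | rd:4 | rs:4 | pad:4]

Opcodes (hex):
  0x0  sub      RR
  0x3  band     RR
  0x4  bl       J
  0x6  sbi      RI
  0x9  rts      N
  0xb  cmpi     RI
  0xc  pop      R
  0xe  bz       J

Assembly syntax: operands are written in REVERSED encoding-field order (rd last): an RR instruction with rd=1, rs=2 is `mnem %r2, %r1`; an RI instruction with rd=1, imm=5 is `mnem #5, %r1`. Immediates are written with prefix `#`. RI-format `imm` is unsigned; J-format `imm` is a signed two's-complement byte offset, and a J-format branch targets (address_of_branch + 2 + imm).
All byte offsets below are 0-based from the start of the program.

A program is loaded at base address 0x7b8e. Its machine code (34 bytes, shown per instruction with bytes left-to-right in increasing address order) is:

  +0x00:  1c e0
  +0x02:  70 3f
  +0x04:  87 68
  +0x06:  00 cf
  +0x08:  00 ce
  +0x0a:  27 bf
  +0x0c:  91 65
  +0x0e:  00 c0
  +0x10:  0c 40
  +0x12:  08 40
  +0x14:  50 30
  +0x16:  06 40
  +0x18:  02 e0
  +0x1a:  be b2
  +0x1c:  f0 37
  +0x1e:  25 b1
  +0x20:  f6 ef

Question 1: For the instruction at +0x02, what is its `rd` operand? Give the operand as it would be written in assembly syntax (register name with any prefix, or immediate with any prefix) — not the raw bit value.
%r15

off 0x02: read 70 3f as little → 0x3f70
  top 4b → 0x3 → band [RR]
  [11:8] rd=15 = %r15
  [7:4] rs=7 = %r7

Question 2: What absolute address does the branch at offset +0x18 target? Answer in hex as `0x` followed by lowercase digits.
off 0x18: read 02 e0 as little → 0xe002
  opcode bits[15:12]=0xe: bz/J
  imm@[11:0]=0x2 ⇒ #2
  target = base 0x7b8e + off 0x18 + 2 + imm 2 = 0x7baa

0x7baa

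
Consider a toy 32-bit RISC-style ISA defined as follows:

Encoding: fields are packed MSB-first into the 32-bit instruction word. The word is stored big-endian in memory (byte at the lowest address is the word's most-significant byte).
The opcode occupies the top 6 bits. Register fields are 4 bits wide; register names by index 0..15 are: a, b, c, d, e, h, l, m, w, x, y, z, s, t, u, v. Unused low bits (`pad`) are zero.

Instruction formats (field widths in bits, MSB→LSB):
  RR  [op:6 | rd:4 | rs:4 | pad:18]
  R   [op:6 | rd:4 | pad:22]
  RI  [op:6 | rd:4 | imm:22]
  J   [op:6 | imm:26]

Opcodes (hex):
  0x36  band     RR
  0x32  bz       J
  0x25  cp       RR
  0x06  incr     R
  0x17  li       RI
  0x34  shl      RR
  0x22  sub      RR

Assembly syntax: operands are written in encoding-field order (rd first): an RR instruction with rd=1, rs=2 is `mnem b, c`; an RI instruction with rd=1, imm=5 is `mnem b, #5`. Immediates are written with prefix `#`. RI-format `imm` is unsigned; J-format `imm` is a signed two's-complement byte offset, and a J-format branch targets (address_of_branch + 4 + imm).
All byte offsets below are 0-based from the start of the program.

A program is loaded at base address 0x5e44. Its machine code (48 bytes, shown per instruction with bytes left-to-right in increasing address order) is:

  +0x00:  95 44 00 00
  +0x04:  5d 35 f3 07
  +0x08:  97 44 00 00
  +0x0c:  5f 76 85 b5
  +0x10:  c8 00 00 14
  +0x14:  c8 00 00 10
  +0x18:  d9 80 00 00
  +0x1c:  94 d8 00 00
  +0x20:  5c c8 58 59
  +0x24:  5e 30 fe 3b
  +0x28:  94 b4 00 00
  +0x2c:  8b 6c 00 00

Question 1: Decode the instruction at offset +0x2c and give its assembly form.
+0x2c: 8b 6c 00 00 ⇒ word 0x8b6c0000 (big)
  top 6b → 0x22 → sub [RR]
  [25:22] rd=13 = t
  [21:18] rs=11 = z

sub t, z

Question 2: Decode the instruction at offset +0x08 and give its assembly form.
@+08  big-endian(97 44 00 00) = 0x97440000
  opcode bits[31:26]=0x25: cp/RR
  [25:22] rd=13 = t
  [21:18] rs=1 = b

cp t, b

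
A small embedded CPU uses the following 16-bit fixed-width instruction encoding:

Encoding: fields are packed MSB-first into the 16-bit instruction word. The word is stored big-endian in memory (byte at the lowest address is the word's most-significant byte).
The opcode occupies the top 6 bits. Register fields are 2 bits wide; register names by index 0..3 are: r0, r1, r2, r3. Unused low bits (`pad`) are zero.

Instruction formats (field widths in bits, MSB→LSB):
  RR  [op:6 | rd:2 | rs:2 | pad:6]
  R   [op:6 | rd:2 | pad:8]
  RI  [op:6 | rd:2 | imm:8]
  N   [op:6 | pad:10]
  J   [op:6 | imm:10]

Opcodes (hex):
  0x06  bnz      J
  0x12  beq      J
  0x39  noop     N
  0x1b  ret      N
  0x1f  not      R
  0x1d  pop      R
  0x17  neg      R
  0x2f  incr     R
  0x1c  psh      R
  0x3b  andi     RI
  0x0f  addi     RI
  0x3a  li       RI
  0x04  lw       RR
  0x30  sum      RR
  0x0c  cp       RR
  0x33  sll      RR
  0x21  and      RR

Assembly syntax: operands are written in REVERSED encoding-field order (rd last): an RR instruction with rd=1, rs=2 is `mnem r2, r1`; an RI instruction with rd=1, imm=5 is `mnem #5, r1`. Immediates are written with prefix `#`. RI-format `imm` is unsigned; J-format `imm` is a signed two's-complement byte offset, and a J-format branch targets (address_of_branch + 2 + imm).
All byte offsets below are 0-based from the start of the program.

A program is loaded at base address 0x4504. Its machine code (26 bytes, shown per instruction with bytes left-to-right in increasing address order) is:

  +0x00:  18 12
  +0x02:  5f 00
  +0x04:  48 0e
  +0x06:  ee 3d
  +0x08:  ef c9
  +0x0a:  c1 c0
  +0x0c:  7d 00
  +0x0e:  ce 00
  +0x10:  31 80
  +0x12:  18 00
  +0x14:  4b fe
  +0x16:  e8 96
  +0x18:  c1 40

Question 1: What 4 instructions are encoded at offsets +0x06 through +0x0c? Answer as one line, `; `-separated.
andi #61, r2; andi #201, r3; sum r3, r1; not r1

[06] ee 3d → 0xee3d
  opcode bits[15:10]=0x3b: andi/RI
  rd@[9:8]=0x2 ⇒ r2
  imm@[7:0]=0x3d ⇒ #61
[08] ef c9 → 0xefc9
  opcode bits[15:10]=0x3b: andi/RI
  rd@[9:8]=0x3 ⇒ r3
  imm@[7:0]=0xc9 ⇒ #201
[0a] c1 c0 → 0xc1c0
  opcode bits[15:10]=0x30: sum/RR
  rd@[9:8]=0x1 ⇒ r1
  rs@[7:6]=0x3 ⇒ r3
[0c] 7d 00 → 0x7d00
  opcode bits[15:10]=0x1f: not/R
  rd@[9:8]=0x1 ⇒ r1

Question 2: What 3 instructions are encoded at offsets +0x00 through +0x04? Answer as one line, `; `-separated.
@+00  big-endian(18 12) = 0x1812
  op=0x1812>>10=0x6 ⇒ bnz (J)
  imm: (w>>0)&0x3ff=0x12 → #18
@+02  big-endian(5f 00) = 0x5f00
  op=0x5f00>>10=0x17 ⇒ neg (R)
  rd: (w>>8)&0x3=0x3 → r3
@+04  big-endian(48 0e) = 0x480e
  op=0x480e>>10=0x12 ⇒ beq (J)
  imm: (w>>0)&0x3ff=0xe → #14

bnz #18; neg r3; beq #14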